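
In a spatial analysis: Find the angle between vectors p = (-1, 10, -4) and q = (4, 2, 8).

p·q = (-1)·4 + 10·2 + (-4)·8 = -4 + 20 - 32 = -16
|p| = √((-1)² + 10² + (-4)²) = √117 ≈ 10.82
|q| = √(4² + 2² + 8²) = √84 ≈ 9.165
cos θ = (p·q)/(|p||q|) = -16/(10.82·9.165) ≈ -0.1614
θ = arccos(-0.1614) ≈ 99.29°

99.29°


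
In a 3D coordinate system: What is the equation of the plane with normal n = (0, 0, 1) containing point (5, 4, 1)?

The plane through P with normal n = (a, b, c) satisfies n·(r - P) = 0,
i.e. ax + by + cz = a·x₀ + b·y₀ + c·z₀.
d = 0·5 + 0·4 + 1·1
  = 0 + 0 + 1
  = 1
Equation: z = 1

z = 1


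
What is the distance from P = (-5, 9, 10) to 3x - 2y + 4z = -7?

distance = |a·x₀ + b·y₀ + c·z₀ - d| / √(a² + b² + c²)
  = |3·(-5) + (-2)·9 + 4·10 - (-7)| / √(3² + (-2)² + 4²)
  = |-15 - 18 + 40 + 7| / √(9 + 4 + 16)
  = |14| / √29
  = 14 / 5.385
  ≈ 2.6

2.6


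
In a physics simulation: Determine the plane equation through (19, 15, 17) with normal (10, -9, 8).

The plane through P with normal n = (a, b, c) satisfies n·(r - P) = 0,
i.e. ax + by + cz = a·x₀ + b·y₀ + c·z₀.
d = 10·19 + (-9)·15 + 8·17
  = 190 - 135 + 136
  = 191
Equation: 10x - 9y + 8z = 191

10x - 9y + 8z = 191


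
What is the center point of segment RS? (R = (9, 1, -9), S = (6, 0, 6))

M = ((x₁+x₂)/2, (y₁+y₂)/2, (z₁+z₂)/2)
  = ((9 + 6)/2, (1 + 0)/2, (-9 + 6)/2)
  = (15/2, 1/2, -3/2)
  = (7.5, 0.5, -1.5)

(7.5, 0.5, -1.5)


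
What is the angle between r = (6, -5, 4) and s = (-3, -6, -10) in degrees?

r·s = 6·(-3) + (-5)·(-6) + 4·(-10) = -18 + 30 - 40 = -28
|r| = √(6² + (-5)² + 4²) = √77 ≈ 8.775
|s| = √((-3)² + (-6)² + (-10)²) = √145 ≈ 12.04
cos θ = (r·s)/(|r||s|) = -28/(8.775·12.04) ≈ -0.265
θ = arccos(-0.265) ≈ 105.4°

105.4°


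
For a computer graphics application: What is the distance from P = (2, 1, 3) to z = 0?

distance = |a·x₀ + b·y₀ + c·z₀ - d| / √(a² + b² + c²)
  = |0·2 + 0·1 + 1·3 - 0| / √(0² + 0² + 1²)
  = |0 + 0 + 3 + 0| / √(0 + 0 + 1)
  = |3| / √1
  = 3 / 1
  ≈ 3

3


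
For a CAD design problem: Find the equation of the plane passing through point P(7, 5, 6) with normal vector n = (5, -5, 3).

The plane through P with normal n = (a, b, c) satisfies n·(r - P) = 0,
i.e. ax + by + cz = a·x₀ + b·y₀ + c·z₀.
d = 5·7 + (-5)·5 + 3·6
  = 35 - 25 + 18
  = 28
Equation: 5x - 5y + 3z = 28

5x - 5y + 3z = 28


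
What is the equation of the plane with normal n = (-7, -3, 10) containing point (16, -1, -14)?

The plane through P with normal n = (a, b, c) satisfies n·(r - P) = 0,
i.e. ax + by + cz = a·x₀ + b·y₀ + c·z₀.
d = (-7)·16 + (-3)·(-1) + 10·(-14)
  = -112 + 3 - 140
  = -249
Equation: -7x - 3y + 10z = -249

-7x - 3y + 10z = -249


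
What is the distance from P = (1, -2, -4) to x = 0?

distance = |a·x₀ + b·y₀ + c·z₀ - d| / √(a² + b² + c²)
  = |1·1 + 0·(-2) + 0·(-4) - 0| / √(1² + 0² + 0²)
  = |1 + 0 + 0 + 0| / √(1 + 0 + 0)
  = |1| / √1
  = 1 / 1
  ≈ 1

1


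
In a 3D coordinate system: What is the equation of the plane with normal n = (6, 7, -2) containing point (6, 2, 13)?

The plane through P with normal n = (a, b, c) satisfies n·(r - P) = 0,
i.e. ax + by + cz = a·x₀ + b·y₀ + c·z₀.
d = 6·6 + 7·2 + (-2)·13
  = 36 + 14 - 26
  = 24
Equation: 6x + 7y - 2z = 24

6x + 7y - 2z = 24


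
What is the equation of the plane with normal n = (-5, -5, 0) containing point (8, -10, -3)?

The plane through P with normal n = (a, b, c) satisfies n·(r - P) = 0,
i.e. ax + by + cz = a·x₀ + b·y₀ + c·z₀.
d = (-5)·8 + (-5)·(-10) + 0·(-3)
  = -40 + 50 + 0
  = 10
Equation: -5x - 5y = 10

-5x - 5y = 10


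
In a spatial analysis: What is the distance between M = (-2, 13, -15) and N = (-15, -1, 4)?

d = √[(x₂-x₁)² + (y₂-y₁)² + (z₂-z₁)²]
  = √[(-13)² + (-14)² + 19²]
  = √[169 + 196 + 361]
  = √726
  ≈ 26.94

26.94


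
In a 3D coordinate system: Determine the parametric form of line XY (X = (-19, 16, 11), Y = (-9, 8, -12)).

Direction vector d = Y - X = (-9 + 19, 8 - 16, -12 - 11) = (10, -8, -23)
Parametric form r = X + t·d:
x = -19 + 10t, y = 16 - 8t, z = 11 - 23t

x = -19 + 10t, y = 16 - 8t, z = 11 - 23t


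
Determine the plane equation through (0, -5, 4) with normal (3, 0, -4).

The plane through P with normal n = (a, b, c) satisfies n·(r - P) = 0,
i.e. ax + by + cz = a·x₀ + b·y₀ + c·z₀.
d = 3·0 + 0·(-5) + (-4)·4
  = 0 + 0 - 16
  = -16
Equation: 3x - 4z = -16

3x - 4z = -16


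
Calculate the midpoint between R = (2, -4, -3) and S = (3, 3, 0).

M = ((x₁+x₂)/2, (y₁+y₂)/2, (z₁+z₂)/2)
  = ((2 + 3)/2, (-4 + 3)/2, (-3 + 0)/2)
  = (5/2, -1/2, -3/2)
  = (2.5, -0.5, -1.5)

(2.5, -0.5, -1.5)


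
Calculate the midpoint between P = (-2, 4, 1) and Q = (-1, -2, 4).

M = ((x₁+x₂)/2, (y₁+y₂)/2, (z₁+z₂)/2)
  = ((-2 - 1)/2, (4 - 2)/2, (1 + 4)/2)
  = (-3/2, 2/2, 5/2)
  = (-1.5, 1, 2.5)

(-1.5, 1, 2.5)


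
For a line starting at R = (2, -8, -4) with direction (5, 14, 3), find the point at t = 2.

P(t) = R + t·d
  = (2 + 5·2, -8 + 14·2, -4 + 3·2)
  = (2 + 10, -8 + 28, -4 + 6)
  = (12, 20, 2)

(12, 20, 2)


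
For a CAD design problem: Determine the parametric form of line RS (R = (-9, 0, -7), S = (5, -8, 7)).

Direction vector d = S - R = (5 + 9, -8 + 0, 7 + 7) = (14, -8, 14)
Parametric form r = R + t·d:
x = -9 + 14t, y = 0 - 8t, z = -7 + 14t

x = -9 + 14t, y = 0 - 8t, z = -7 + 14t


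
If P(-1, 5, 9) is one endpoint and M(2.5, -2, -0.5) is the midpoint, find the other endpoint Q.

Q = 2M - P
  = (2·2.5 - (-1), 2·(-2) - 5, 2·(-0.5) - 9)
  = (5 + 1, -4 - 5, -1 - 9)
  = (6, -9, -10)

(6, -9, -10)


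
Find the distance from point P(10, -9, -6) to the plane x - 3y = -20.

distance = |a·x₀ + b·y₀ + c·z₀ - d| / √(a² + b² + c²)
  = |1·10 + (-3)·(-9) + 0·(-6) - (-20)| / √(1² + (-3)² + 0²)
  = |10 + 27 + 0 + 20| / √(1 + 9 + 0)
  = |57| / √10
  = 57 / 3.162
  ≈ 18.02

18.02


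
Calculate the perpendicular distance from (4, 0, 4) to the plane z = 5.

distance = |a·x₀ + b·y₀ + c·z₀ - d| / √(a² + b² + c²)
  = |0·4 + 0·0 + 1·4 - 5| / √(0² + 0² + 1²)
  = |0 + 0 + 4 - 5| / √(0 + 0 + 1)
  = |-1| / √1
  = 1 / 1
  ≈ 1

1


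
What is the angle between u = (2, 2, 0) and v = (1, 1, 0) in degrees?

u·v = 2·1 + 2·1 + 0·0 = 2 + 2 + 0 = 4
|u| = √(2² + 2² + 0²) = √8 ≈ 2.828
|v| = √(1² + 1² + 0²) = √2 ≈ 1.414
cos θ = (u·v)/(|u||v|) = 4/(2.828·1.414) ≈ 1
θ = arccos(1) ≈ 0°

0°


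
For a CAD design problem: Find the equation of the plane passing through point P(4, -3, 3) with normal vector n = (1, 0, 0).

The plane through P with normal n = (a, b, c) satisfies n·(r - P) = 0,
i.e. ax + by + cz = a·x₀ + b·y₀ + c·z₀.
d = 1·4 + 0·(-3) + 0·3
  = 4 + 0 + 0
  = 4
Equation: x = 4

x = 4


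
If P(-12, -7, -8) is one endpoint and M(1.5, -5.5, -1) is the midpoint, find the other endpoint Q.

Q = 2M - P
  = (2·1.5 - (-12), 2·(-5.5) - (-7), 2·(-1) - (-8))
  = (3 + 12, -11 + 7, -2 + 8)
  = (15, -4, 6)

(15, -4, 6)


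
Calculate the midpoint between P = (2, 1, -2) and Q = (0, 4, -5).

M = ((x₁+x₂)/2, (y₁+y₂)/2, (z₁+z₂)/2)
  = ((2 + 0)/2, (1 + 4)/2, (-2 - 5)/2)
  = (2/2, 5/2, -7/2)
  = (1, 2.5, -3.5)

(1, 2.5, -3.5)


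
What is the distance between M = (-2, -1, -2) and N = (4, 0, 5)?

d = √[(x₂-x₁)² + (y₂-y₁)² + (z₂-z₁)²]
  = √[6² + 1² + 7²]
  = √[36 + 1 + 49]
  = √86
  ≈ 9.274

9.274


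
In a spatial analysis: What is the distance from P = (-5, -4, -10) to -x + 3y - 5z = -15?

distance = |a·x₀ + b·y₀ + c·z₀ - d| / √(a² + b² + c²)
  = |(-1)·(-5) + 3·(-4) + (-5)·(-10) - (-15)| / √((-1)² + 3² + (-5)²)
  = |5 - 12 + 50 + 15| / √(1 + 9 + 25)
  = |58| / √35
  = 58 / 5.916
  ≈ 9.804

9.804


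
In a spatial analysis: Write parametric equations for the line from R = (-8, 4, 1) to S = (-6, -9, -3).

Direction vector d = S - R = (-6 + 8, -9 - 4, -3 - 1) = (2, -13, -4)
Parametric form r = R + t·d:
x = -8 + 2t, y = 4 - 13t, z = 1 - 4t

x = -8 + 2t, y = 4 - 13t, z = 1 - 4t


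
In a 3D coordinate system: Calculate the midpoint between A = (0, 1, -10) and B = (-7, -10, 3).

M = ((x₁+x₂)/2, (y₁+y₂)/2, (z₁+z₂)/2)
  = ((0 - 7)/2, (1 - 10)/2, (-10 + 3)/2)
  = (-7/2, -9/2, -7/2)
  = (-3.5, -4.5, -3.5)

(-3.5, -4.5, -3.5)


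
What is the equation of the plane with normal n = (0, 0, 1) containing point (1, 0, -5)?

The plane through P with normal n = (a, b, c) satisfies n·(r - P) = 0,
i.e. ax + by + cz = a·x₀ + b·y₀ + c·z₀.
d = 0·1 + 0·0 + 1·(-5)
  = 0 + 0 - 5
  = -5
Equation: z = -5

z = -5


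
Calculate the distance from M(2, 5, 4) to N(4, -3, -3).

d = √[(x₂-x₁)² + (y₂-y₁)² + (z₂-z₁)²]
  = √[2² + (-8)² + (-7)²]
  = √[4 + 64 + 49]
  = √117
  ≈ 10.82

10.82


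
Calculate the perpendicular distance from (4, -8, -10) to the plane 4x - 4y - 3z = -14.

distance = |a·x₀ + b·y₀ + c·z₀ - d| / √(a² + b² + c²)
  = |4·4 + (-4)·(-8) + (-3)·(-10) - (-14)| / √(4² + (-4)² + (-3)²)
  = |16 + 32 + 30 + 14| / √(16 + 16 + 9)
  = |92| / √41
  = 92 / 6.403
  ≈ 14.37

14.37


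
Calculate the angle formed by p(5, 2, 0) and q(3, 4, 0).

p·q = 5·3 + 2·4 + 0·0 = 15 + 8 + 0 = 23
|p| = √(5² + 2² + 0²) = √29 ≈ 5.385
|q| = √(3² + 4² + 0²) = √25 ≈ 5
cos θ = (p·q)/(|p||q|) = 23/(5.385·5) ≈ 0.8542
θ = arccos(0.8542) ≈ 31.33°

31.33°


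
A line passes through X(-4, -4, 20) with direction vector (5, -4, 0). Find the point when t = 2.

P(t) = X + t·d
  = (-4 + 5·2, -4 + (-4)·2, 20 + 0·2)
  = (-4 + 10, -4 - 8, 20 + 0)
  = (6, -12, 20)

(6, -12, 20)


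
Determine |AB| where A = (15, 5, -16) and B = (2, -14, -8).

d = √[(x₂-x₁)² + (y₂-y₁)² + (z₂-z₁)²]
  = √[(-13)² + (-19)² + 8²]
  = √[169 + 361 + 64]
  = √594
  ≈ 24.37

24.37


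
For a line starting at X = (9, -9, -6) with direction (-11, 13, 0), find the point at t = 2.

P(t) = X + t·d
  = (9 + (-11)·2, -9 + 13·2, -6 + 0·2)
  = (9 - 22, -9 + 26, -6 + 0)
  = (-13, 17, -6)

(-13, 17, -6)


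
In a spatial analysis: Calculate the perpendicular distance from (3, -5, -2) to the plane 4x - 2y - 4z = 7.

distance = |a·x₀ + b·y₀ + c·z₀ - d| / √(a² + b² + c²)
  = |4·3 + (-2)·(-5) + (-4)·(-2) - 7| / √(4² + (-2)² + (-4)²)
  = |12 + 10 + 8 - 7| / √(16 + 4 + 16)
  = |23| / √36
  = 23 / 6
  ≈ 3.833

3.833


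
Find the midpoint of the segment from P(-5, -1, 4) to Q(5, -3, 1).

M = ((x₁+x₂)/2, (y₁+y₂)/2, (z₁+z₂)/2)
  = ((-5 + 5)/2, (-1 - 3)/2, (4 + 1)/2)
  = (0/2, -4/2, 5/2)
  = (0, -2, 2.5)

(0, -2, 2.5)


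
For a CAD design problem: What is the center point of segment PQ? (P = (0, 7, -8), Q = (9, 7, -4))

M = ((x₁+x₂)/2, (y₁+y₂)/2, (z₁+z₂)/2)
  = ((0 + 9)/2, (7 + 7)/2, (-8 - 4)/2)
  = (9/2, 14/2, -12/2)
  = (4.5, 7, -6)

(4.5, 7, -6)


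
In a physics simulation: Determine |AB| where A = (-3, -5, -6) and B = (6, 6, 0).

d = √[(x₂-x₁)² + (y₂-y₁)² + (z₂-z₁)²]
  = √[9² + 11² + 6²]
  = √[81 + 121 + 36]
  = √238
  ≈ 15.43

15.43


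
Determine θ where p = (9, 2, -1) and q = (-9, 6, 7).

p·q = 9·(-9) + 2·6 + (-1)·7 = -81 + 12 - 7 = -76
|p| = √(9² + 2² + (-1)²) = √86 ≈ 9.274
|q| = √((-9)² + 6² + 7²) = √166 ≈ 12.88
cos θ = (p·q)/(|p||q|) = -76/(9.274·12.88) ≈ -0.6361
θ = arccos(-0.6361) ≈ 129.5°

129.5°


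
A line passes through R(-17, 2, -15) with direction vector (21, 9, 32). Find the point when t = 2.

P(t) = R + t·d
  = (-17 + 21·2, 2 + 9·2, -15 + 32·2)
  = (-17 + 42, 2 + 18, -15 + 64)
  = (25, 20, 49)

(25, 20, 49)


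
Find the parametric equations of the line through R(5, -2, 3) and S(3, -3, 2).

Direction vector d = S - R = (3 - 5, -3 + 2, 2 - 3) = (-2, -1, -1)
Parametric form r = R + t·d:
x = 5 - 2t, y = -2 - t, z = 3 - t

x = 5 - 2t, y = -2 - t, z = 3 - t


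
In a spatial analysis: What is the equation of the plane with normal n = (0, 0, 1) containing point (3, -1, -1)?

The plane through P with normal n = (a, b, c) satisfies n·(r - P) = 0,
i.e. ax + by + cz = a·x₀ + b·y₀ + c·z₀.
d = 0·3 + 0·(-1) + 1·(-1)
  = 0 + 0 - 1
  = -1
Equation: z = -1

z = -1


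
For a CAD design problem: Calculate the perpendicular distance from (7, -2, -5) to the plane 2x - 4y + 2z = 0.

distance = |a·x₀ + b·y₀ + c·z₀ - d| / √(a² + b² + c²)
  = |2·7 + (-4)·(-2) + 2·(-5) - 0| / √(2² + (-4)² + 2²)
  = |14 + 8 - 10 + 0| / √(4 + 16 + 4)
  = |12| / √24
  = 12 / 4.899
  ≈ 2.449

2.449


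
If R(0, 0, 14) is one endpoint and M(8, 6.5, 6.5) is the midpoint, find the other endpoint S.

S = 2M - R
  = (2·8 - 0, 2·6.5 - 0, 2·6.5 - 14)
  = (16 + 0, 13 + 0, 13 - 14)
  = (16, 13, -1)

(16, 13, -1)


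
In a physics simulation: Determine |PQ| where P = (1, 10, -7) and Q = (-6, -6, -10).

d = √[(x₂-x₁)² + (y₂-y₁)² + (z₂-z₁)²]
  = √[(-7)² + (-16)² + (-3)²]
  = √[49 + 256 + 9]
  = √314
  ≈ 17.72

17.72


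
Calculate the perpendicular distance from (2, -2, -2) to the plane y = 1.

distance = |a·x₀ + b·y₀ + c·z₀ - d| / √(a² + b² + c²)
  = |0·2 + 1·(-2) + 0·(-2) - 1| / √(0² + 1² + 0²)
  = |0 - 2 + 0 - 1| / √(0 + 1 + 0)
  = |-3| / √1
  = 3 / 1
  ≈ 3

3


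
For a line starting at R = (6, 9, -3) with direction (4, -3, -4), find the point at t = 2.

P(t) = R + t·d
  = (6 + 4·2, 9 + (-3)·2, -3 + (-4)·2)
  = (6 + 8, 9 - 6, -3 - 8)
  = (14, 3, -11)

(14, 3, -11)


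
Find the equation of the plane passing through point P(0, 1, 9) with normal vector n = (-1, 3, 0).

The plane through P with normal n = (a, b, c) satisfies n·(r - P) = 0,
i.e. ax + by + cz = a·x₀ + b·y₀ + c·z₀.
d = (-1)·0 + 3·1 + 0·9
  = 0 + 3 + 0
  = 3
Equation: -x + 3y = 3

-x + 3y = 3


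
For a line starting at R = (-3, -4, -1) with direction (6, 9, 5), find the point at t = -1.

P(t) = R + t·d
  = (-3 + 6·(-1), -4 + 9·(-1), -1 + 5·(-1))
  = (-3 - 6, -4 - 9, -1 - 5)
  = (-9, -13, -6)

(-9, -13, -6)


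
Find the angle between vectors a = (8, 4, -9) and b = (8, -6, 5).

a·b = 8·8 + 4·(-6) + (-9)·5 = 64 - 24 - 45 = -5
|a| = √(8² + 4² + (-9)²) = √161 ≈ 12.69
|b| = √(8² + (-6)² + 5²) = √125 ≈ 11.18
cos θ = (a·b)/(|a||b|) = -5/(12.69·11.18) ≈ -0.03525
θ = arccos(-0.03525) ≈ 92.02°

92.02°


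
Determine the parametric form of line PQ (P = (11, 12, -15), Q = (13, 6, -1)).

Direction vector d = Q - P = (13 - 11, 6 - 12, -1 + 15) = (2, -6, 14)
Parametric form r = P + t·d:
x = 11 + 2t, y = 12 - 6t, z = -15 + 14t

x = 11 + 2t, y = 12 - 6t, z = -15 + 14t


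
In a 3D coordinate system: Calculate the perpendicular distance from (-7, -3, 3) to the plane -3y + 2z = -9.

distance = |a·x₀ + b·y₀ + c·z₀ - d| / √(a² + b² + c²)
  = |0·(-7) + (-3)·(-3) + 2·3 - (-9)| / √(0² + (-3)² + 2²)
  = |0 + 9 + 6 + 9| / √(0 + 9 + 4)
  = |24| / √13
  = 24 / 3.606
  ≈ 6.656

6.656


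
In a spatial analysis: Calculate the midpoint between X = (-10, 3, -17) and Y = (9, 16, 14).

M = ((x₁+x₂)/2, (y₁+y₂)/2, (z₁+z₂)/2)
  = ((-10 + 9)/2, (3 + 16)/2, (-17 + 14)/2)
  = (-1/2, 19/2, -3/2)
  = (-0.5, 9.5, -1.5)

(-0.5, 9.5, -1.5)


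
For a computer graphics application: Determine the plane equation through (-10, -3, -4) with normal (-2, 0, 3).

The plane through P with normal n = (a, b, c) satisfies n·(r - P) = 0,
i.e. ax + by + cz = a·x₀ + b·y₀ + c·z₀.
d = (-2)·(-10) + 0·(-3) + 3·(-4)
  = 20 + 0 - 12
  = 8
Equation: -2x + 3z = 8

-2x + 3z = 8


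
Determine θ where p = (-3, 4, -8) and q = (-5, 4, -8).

p·q = (-3)·(-5) + 4·4 + (-8)·(-8) = 15 + 16 + 64 = 95
|p| = √((-3)² + 4² + (-8)²) = √89 ≈ 9.434
|q| = √((-5)² + 4² + (-8)²) = √105 ≈ 10.25
cos θ = (p·q)/(|p||q|) = 95/(9.434·10.25) ≈ 0.9827
θ = arccos(0.9827) ≈ 10.66°

10.66°


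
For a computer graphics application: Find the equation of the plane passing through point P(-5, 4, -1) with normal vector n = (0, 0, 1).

The plane through P with normal n = (a, b, c) satisfies n·(r - P) = 0,
i.e. ax + by + cz = a·x₀ + b·y₀ + c·z₀.
d = 0·(-5) + 0·4 + 1·(-1)
  = 0 + 0 - 1
  = -1
Equation: z = -1

z = -1


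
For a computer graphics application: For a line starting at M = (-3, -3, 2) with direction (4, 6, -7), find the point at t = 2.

P(t) = M + t·d
  = (-3 + 4·2, -3 + 6·2, 2 + (-7)·2)
  = (-3 + 8, -3 + 12, 2 - 14)
  = (5, 9, -12)

(5, 9, -12)


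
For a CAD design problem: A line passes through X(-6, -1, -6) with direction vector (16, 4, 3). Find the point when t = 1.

P(t) = X + t·d
  = (-6 + 16·1, -1 + 4·1, -6 + 3·1)
  = (-6 + 16, -1 + 4, -6 + 3)
  = (10, 3, -3)

(10, 3, -3)


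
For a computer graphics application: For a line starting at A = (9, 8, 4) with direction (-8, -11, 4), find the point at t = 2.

P(t) = A + t·d
  = (9 + (-8)·2, 8 + (-11)·2, 4 + 4·2)
  = (9 - 16, 8 - 22, 4 + 8)
  = (-7, -14, 12)

(-7, -14, 12)


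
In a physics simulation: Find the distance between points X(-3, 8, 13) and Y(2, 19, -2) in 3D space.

d = √[(x₂-x₁)² + (y₂-y₁)² + (z₂-z₁)²]
  = √[5² + 11² + (-15)²]
  = √[25 + 121 + 225]
  = √371
  ≈ 19.26

19.26


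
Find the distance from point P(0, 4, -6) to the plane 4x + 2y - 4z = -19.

distance = |a·x₀ + b·y₀ + c·z₀ - d| / √(a² + b² + c²)
  = |4·0 + 2·4 + (-4)·(-6) - (-19)| / √(4² + 2² + (-4)²)
  = |0 + 8 + 24 + 19| / √(16 + 4 + 16)
  = |51| / √36
  = 51 / 6
  ≈ 8.5

8.5


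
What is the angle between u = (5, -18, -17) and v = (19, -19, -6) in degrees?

u·v = 5·19 + (-18)·(-19) + (-17)·(-6) = 95 + 342 + 102 = 539
|u| = √(5² + (-18)² + (-17)²) = √638 ≈ 25.26
|v| = √(19² + (-19)² + (-6)²) = √758 ≈ 27.53
cos θ = (u·v)/(|u||v|) = 539/(25.26·27.53) ≈ 0.7751
θ = arccos(0.7751) ≈ 39.19°

39.19°


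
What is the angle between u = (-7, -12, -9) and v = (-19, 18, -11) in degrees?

u·v = (-7)·(-19) + (-12)·18 + (-9)·(-11) = 133 - 216 + 99 = 16
|u| = √((-7)² + (-12)² + (-9)²) = √274 ≈ 16.55
|v| = √((-19)² + 18² + (-11)²) = √806 ≈ 28.39
cos θ = (u·v)/(|u||v|) = 16/(16.55·28.39) ≈ 0.03405
θ = arccos(0.03405) ≈ 88.05°

88.05°


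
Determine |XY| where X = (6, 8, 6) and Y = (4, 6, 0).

d = √[(x₂-x₁)² + (y₂-y₁)² + (z₂-z₁)²]
  = √[(-2)² + (-2)² + (-6)²]
  = √[4 + 4 + 36]
  = √44
  ≈ 6.633

6.633


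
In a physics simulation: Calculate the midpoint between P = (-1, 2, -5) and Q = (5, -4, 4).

M = ((x₁+x₂)/2, (y₁+y₂)/2, (z₁+z₂)/2)
  = ((-1 + 5)/2, (2 - 4)/2, (-5 + 4)/2)
  = (4/2, -2/2, -1/2)
  = (2, -1, -0.5)

(2, -1, -0.5)


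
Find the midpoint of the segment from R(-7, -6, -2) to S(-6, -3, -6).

M = ((x₁+x₂)/2, (y₁+y₂)/2, (z₁+z₂)/2)
  = ((-7 - 6)/2, (-6 - 3)/2, (-2 - 6)/2)
  = (-13/2, -9/2, -8/2)
  = (-6.5, -4.5, -4)

(-6.5, -4.5, -4)


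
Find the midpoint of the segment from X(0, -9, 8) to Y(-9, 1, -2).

M = ((x₁+x₂)/2, (y₁+y₂)/2, (z₁+z₂)/2)
  = ((0 - 9)/2, (-9 + 1)/2, (8 - 2)/2)
  = (-9/2, -8/2, 6/2)
  = (-4.5, -4, 3)

(-4.5, -4, 3)


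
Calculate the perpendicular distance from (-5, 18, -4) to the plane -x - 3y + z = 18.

distance = |a·x₀ + b·y₀ + c·z₀ - d| / √(a² + b² + c²)
  = |(-1)·(-5) + (-3)·18 + 1·(-4) - 18| / √((-1)² + (-3)² + 1²)
  = |5 - 54 - 4 - 18| / √(1 + 9 + 1)
  = |-71| / √11
  = 71 / 3.317
  ≈ 21.41

21.41


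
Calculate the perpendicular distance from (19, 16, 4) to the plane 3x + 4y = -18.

distance = |a·x₀ + b·y₀ + c·z₀ - d| / √(a² + b² + c²)
  = |3·19 + 4·16 + 0·4 - (-18)| / √(3² + 4² + 0²)
  = |57 + 64 + 0 + 18| / √(9 + 16 + 0)
  = |139| / √25
  = 139 / 5
  ≈ 27.8

27.8


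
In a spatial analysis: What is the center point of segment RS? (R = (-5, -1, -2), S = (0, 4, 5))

M = ((x₁+x₂)/2, (y₁+y₂)/2, (z₁+z₂)/2)
  = ((-5 + 0)/2, (-1 + 4)/2, (-2 + 5)/2)
  = (-5/2, 3/2, 3/2)
  = (-2.5, 1.5, 1.5)

(-2.5, 1.5, 1.5)


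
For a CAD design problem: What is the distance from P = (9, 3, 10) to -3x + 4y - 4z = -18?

distance = |a·x₀ + b·y₀ + c·z₀ - d| / √(a² + b² + c²)
  = |(-3)·9 + 4·3 + (-4)·10 - (-18)| / √((-3)² + 4² + (-4)²)
  = |-27 + 12 - 40 + 18| / √(9 + 16 + 16)
  = |-37| / √41
  = 37 / 6.403
  ≈ 5.778

5.778


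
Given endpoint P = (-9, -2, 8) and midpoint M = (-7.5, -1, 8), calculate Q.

Q = 2M - P
  = (2·(-7.5) - (-9), 2·(-1) - (-2), 2·8 - 8)
  = (-15 + 9, -2 + 2, 16 - 8)
  = (-6, 0, 8)

(-6, 0, 8)


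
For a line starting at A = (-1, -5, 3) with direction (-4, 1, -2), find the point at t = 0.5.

P(t) = A + t·d
  = (-1 + (-4)·0.5, -5 + 1·0.5, 3 + (-2)·0.5)
  = (-1 - 2, -5 + 0.5, 3 - 1)
  = (-3, -4.5, 2)

(-3, -4.5, 2)


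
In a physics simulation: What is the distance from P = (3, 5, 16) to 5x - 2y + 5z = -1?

distance = |a·x₀ + b·y₀ + c·z₀ - d| / √(a² + b² + c²)
  = |5·3 + (-2)·5 + 5·16 - (-1)| / √(5² + (-2)² + 5²)
  = |15 - 10 + 80 + 1| / √(25 + 4 + 25)
  = |86| / √54
  = 86 / 7.348
  ≈ 11.7

11.7


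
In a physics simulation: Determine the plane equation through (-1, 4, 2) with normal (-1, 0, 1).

The plane through P with normal n = (a, b, c) satisfies n·(r - P) = 0,
i.e. ax + by + cz = a·x₀ + b·y₀ + c·z₀.
d = (-1)·(-1) + 0·4 + 1·2
  = 1 + 0 + 2
  = 3
Equation: -x + z = 3

-x + z = 3


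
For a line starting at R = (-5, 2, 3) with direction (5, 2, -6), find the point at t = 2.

P(t) = R + t·d
  = (-5 + 5·2, 2 + 2·2, 3 + (-6)·2)
  = (-5 + 10, 2 + 4, 3 - 12)
  = (5, 6, -9)

(5, 6, -9)


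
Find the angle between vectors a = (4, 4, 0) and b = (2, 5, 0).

a·b = 4·2 + 4·5 + 0·0 = 8 + 20 + 0 = 28
|a| = √(4² + 4² + 0²) = √32 ≈ 5.657
|b| = √(2² + 5² + 0²) = √29 ≈ 5.385
cos θ = (a·b)/(|a||b|) = 28/(5.657·5.385) ≈ 0.9191
θ = arccos(0.9191) ≈ 23.2°

23.2°


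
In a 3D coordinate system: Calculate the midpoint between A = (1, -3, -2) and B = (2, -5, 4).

M = ((x₁+x₂)/2, (y₁+y₂)/2, (z₁+z₂)/2)
  = ((1 + 2)/2, (-3 - 5)/2, (-2 + 4)/2)
  = (3/2, -8/2, 2/2)
  = (1.5, -4, 1)

(1.5, -4, 1)


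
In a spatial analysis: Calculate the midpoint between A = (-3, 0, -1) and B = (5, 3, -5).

M = ((x₁+x₂)/2, (y₁+y₂)/2, (z₁+z₂)/2)
  = ((-3 + 5)/2, (0 + 3)/2, (-1 - 5)/2)
  = (2/2, 3/2, -6/2)
  = (1, 1.5, -3)

(1, 1.5, -3)


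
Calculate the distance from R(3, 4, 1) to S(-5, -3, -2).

d = √[(x₂-x₁)² + (y₂-y₁)² + (z₂-z₁)²]
  = √[(-8)² + (-7)² + (-3)²]
  = √[64 + 49 + 9]
  = √122
  ≈ 11.05

11.05


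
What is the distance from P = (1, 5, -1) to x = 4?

distance = |a·x₀ + b·y₀ + c·z₀ - d| / √(a² + b² + c²)
  = |1·1 + 0·5 + 0·(-1) - 4| / √(1² + 0² + 0²)
  = |1 + 0 + 0 - 4| / √(1 + 0 + 0)
  = |-3| / √1
  = 3 / 1
  ≈ 3

3


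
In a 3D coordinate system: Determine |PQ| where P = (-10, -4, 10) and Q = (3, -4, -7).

d = √[(x₂-x₁)² + (y₂-y₁)² + (z₂-z₁)²]
  = √[13² + 0² + (-17)²]
  = √[169 + 0 + 289]
  = √458
  ≈ 21.4

21.4


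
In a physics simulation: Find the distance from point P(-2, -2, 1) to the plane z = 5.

distance = |a·x₀ + b·y₀ + c·z₀ - d| / √(a² + b² + c²)
  = |0·(-2) + 0·(-2) + 1·1 - 5| / √(0² + 0² + 1²)
  = |0 + 0 + 1 - 5| / √(0 + 0 + 1)
  = |-4| / √1
  = 4 / 1
  ≈ 4

4


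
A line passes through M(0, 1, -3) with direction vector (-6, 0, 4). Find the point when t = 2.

P(t) = M + t·d
  = (0 + (-6)·2, 1 + 0·2, -3 + 4·2)
  = (0 - 12, 1 + 0, -3 + 8)
  = (-12, 1, 5)

(-12, 1, 5)


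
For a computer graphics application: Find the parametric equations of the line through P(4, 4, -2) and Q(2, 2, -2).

Direction vector d = Q - P = (2 - 4, 2 - 4, -2 + 2) = (-2, -2, 0)
Parametric form r = P + t·d:
x = 4 - 2t, y = 4 - 2t, z = -2

x = 4 - 2t, y = 4 - 2t, z = -2


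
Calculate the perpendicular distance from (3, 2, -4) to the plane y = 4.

distance = |a·x₀ + b·y₀ + c·z₀ - d| / √(a² + b² + c²)
  = |0·3 + 1·2 + 0·(-4) - 4| / √(0² + 1² + 0²)
  = |0 + 2 + 0 - 4| / √(0 + 1 + 0)
  = |-2| / √1
  = 2 / 1
  ≈ 2

2


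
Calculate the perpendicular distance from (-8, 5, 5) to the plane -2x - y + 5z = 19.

distance = |a·x₀ + b·y₀ + c·z₀ - d| / √(a² + b² + c²)
  = |(-2)·(-8) + (-1)·5 + 5·5 - 19| / √((-2)² + (-1)² + 5²)
  = |16 - 5 + 25 - 19| / √(4 + 1 + 25)
  = |17| / √30
  = 17 / 5.477
  ≈ 3.104

3.104


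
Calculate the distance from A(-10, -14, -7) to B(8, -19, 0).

d = √[(x₂-x₁)² + (y₂-y₁)² + (z₂-z₁)²]
  = √[18² + (-5)² + 7²]
  = √[324 + 25 + 49]
  = √398
  ≈ 19.95

19.95


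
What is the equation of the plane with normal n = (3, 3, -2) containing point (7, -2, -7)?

The plane through P with normal n = (a, b, c) satisfies n·(r - P) = 0,
i.e. ax + by + cz = a·x₀ + b·y₀ + c·z₀.
d = 3·7 + 3·(-2) + (-2)·(-7)
  = 21 - 6 + 14
  = 29
Equation: 3x + 3y - 2z = 29

3x + 3y - 2z = 29


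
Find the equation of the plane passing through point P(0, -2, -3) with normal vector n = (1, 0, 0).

The plane through P with normal n = (a, b, c) satisfies n·(r - P) = 0,
i.e. ax + by + cz = a·x₀ + b·y₀ + c·z₀.
d = 1·0 + 0·(-2) + 0·(-3)
  = 0 + 0 + 0
  = 0
Equation: x = 0

x = 0


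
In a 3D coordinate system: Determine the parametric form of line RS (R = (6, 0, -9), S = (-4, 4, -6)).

Direction vector d = S - R = (-4 - 6, 4 + 0, -6 + 9) = (-10, 4, 3)
Parametric form r = R + t·d:
x = 6 - 10t, y = 0 + 4t, z = -9 + 3t

x = 6 - 10t, y = 0 + 4t, z = -9 + 3t


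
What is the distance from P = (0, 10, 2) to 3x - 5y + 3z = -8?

distance = |a·x₀ + b·y₀ + c·z₀ - d| / √(a² + b² + c²)
  = |3·0 + (-5)·10 + 3·2 - (-8)| / √(3² + (-5)² + 3²)
  = |0 - 50 + 6 + 8| / √(9 + 25 + 9)
  = |-36| / √43
  = 36 / 6.557
  ≈ 5.49

5.49


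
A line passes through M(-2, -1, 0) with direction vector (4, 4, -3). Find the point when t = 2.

P(t) = M + t·d
  = (-2 + 4·2, -1 + 4·2, 0 + (-3)·2)
  = (-2 + 8, -1 + 8, 0 - 6)
  = (6, 7, -6)

(6, 7, -6)


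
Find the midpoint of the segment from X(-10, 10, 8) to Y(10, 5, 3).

M = ((x₁+x₂)/2, (y₁+y₂)/2, (z₁+z₂)/2)
  = ((-10 + 10)/2, (10 + 5)/2, (8 + 3)/2)
  = (0/2, 15/2, 11/2)
  = (0, 7.5, 5.5)

(0, 7.5, 5.5)


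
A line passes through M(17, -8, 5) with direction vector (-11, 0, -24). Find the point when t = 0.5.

P(t) = M + t·d
  = (17 + (-11)·0.5, -8 + 0·0.5, 5 + (-24)·0.5)
  = (17 - 5.5, -8 + 0, 5 - 12)
  = (11.5, -8, -7)

(11.5, -8, -7)


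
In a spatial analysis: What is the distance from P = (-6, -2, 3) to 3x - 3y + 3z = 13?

distance = |a·x₀ + b·y₀ + c·z₀ - d| / √(a² + b² + c²)
  = |3·(-6) + (-3)·(-2) + 3·3 - 13| / √(3² + (-3)² + 3²)
  = |-18 + 6 + 9 - 13| / √(9 + 9 + 9)
  = |-16| / √27
  = 16 / 5.196
  ≈ 3.079

3.079


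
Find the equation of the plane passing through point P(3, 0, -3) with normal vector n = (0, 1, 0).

The plane through P with normal n = (a, b, c) satisfies n·(r - P) = 0,
i.e. ax + by + cz = a·x₀ + b·y₀ + c·z₀.
d = 0·3 + 1·0 + 0·(-3)
  = 0 + 0 + 0
  = 0
Equation: y = 0

y = 0


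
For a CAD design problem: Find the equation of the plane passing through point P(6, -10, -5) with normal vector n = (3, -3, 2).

The plane through P with normal n = (a, b, c) satisfies n·(r - P) = 0,
i.e. ax + by + cz = a·x₀ + b·y₀ + c·z₀.
d = 3·6 + (-3)·(-10) + 2·(-5)
  = 18 + 30 - 10
  = 38
Equation: 3x - 3y + 2z = 38

3x - 3y + 2z = 38


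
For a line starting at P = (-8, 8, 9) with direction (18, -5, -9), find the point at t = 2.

P(t) = P + t·d
  = (-8 + 18·2, 8 + (-5)·2, 9 + (-9)·2)
  = (-8 + 36, 8 - 10, 9 - 18)
  = (28, -2, -9)

(28, -2, -9)


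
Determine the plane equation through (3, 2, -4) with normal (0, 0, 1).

The plane through P with normal n = (a, b, c) satisfies n·(r - P) = 0,
i.e. ax + by + cz = a·x₀ + b·y₀ + c·z₀.
d = 0·3 + 0·2 + 1·(-4)
  = 0 + 0 - 4
  = -4
Equation: z = -4

z = -4


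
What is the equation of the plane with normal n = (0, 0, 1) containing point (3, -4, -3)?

The plane through P with normal n = (a, b, c) satisfies n·(r - P) = 0,
i.e. ax + by + cz = a·x₀ + b·y₀ + c·z₀.
d = 0·3 + 0·(-4) + 1·(-3)
  = 0 + 0 - 3
  = -3
Equation: z = -3

z = -3


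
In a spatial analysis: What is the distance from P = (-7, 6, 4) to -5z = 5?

distance = |a·x₀ + b·y₀ + c·z₀ - d| / √(a² + b² + c²)
  = |0·(-7) + 0·6 + (-5)·4 - 5| / √(0² + 0² + (-5)²)
  = |0 + 0 - 20 - 5| / √(0 + 0 + 25)
  = |-25| / √25
  = 25 / 5
  ≈ 5

5


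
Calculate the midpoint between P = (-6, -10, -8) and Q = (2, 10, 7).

M = ((x₁+x₂)/2, (y₁+y₂)/2, (z₁+z₂)/2)
  = ((-6 + 2)/2, (-10 + 10)/2, (-8 + 7)/2)
  = (-4/2, 0/2, -1/2)
  = (-2, 0, -0.5)

(-2, 0, -0.5)


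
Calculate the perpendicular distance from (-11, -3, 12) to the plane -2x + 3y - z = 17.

distance = |a·x₀ + b·y₀ + c·z₀ - d| / √(a² + b² + c²)
  = |(-2)·(-11) + 3·(-3) + (-1)·12 - 17| / √((-2)² + 3² + (-1)²)
  = |22 - 9 - 12 - 17| / √(4 + 9 + 1)
  = |-16| / √14
  = 16 / 3.742
  ≈ 4.276

4.276


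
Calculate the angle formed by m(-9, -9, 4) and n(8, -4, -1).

m·n = (-9)·8 + (-9)·(-4) + 4·(-1) = -72 + 36 - 4 = -40
|m| = √((-9)² + (-9)² + 4²) = √178 ≈ 13.34
|n| = √(8² + (-4)² + (-1)²) = √81 ≈ 9
cos θ = (m·n)/(|m||n|) = -40/(13.34·9) ≈ -0.3331
θ = arccos(-0.3331) ≈ 109.5°

109.5°


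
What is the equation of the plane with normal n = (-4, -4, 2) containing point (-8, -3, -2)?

The plane through P with normal n = (a, b, c) satisfies n·(r - P) = 0,
i.e. ax + by + cz = a·x₀ + b·y₀ + c·z₀.
d = (-4)·(-8) + (-4)·(-3) + 2·(-2)
  = 32 + 12 - 4
  = 40
Equation: -4x - 4y + 2z = 40

-4x - 4y + 2z = 40


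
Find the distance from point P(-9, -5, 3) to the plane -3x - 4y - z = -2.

distance = |a·x₀ + b·y₀ + c·z₀ - d| / √(a² + b² + c²)
  = |(-3)·(-9) + (-4)·(-5) + (-1)·3 - (-2)| / √((-3)² + (-4)² + (-1)²)
  = |27 + 20 - 3 + 2| / √(9 + 16 + 1)
  = |46| / √26
  = 46 / 5.099
  ≈ 9.021

9.021


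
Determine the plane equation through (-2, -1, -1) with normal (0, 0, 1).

The plane through P with normal n = (a, b, c) satisfies n·(r - P) = 0,
i.e. ax + by + cz = a·x₀ + b·y₀ + c·z₀.
d = 0·(-2) + 0·(-1) + 1·(-1)
  = 0 + 0 - 1
  = -1
Equation: z = -1

z = -1


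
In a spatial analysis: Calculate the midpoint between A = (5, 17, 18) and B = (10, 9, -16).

M = ((x₁+x₂)/2, (y₁+y₂)/2, (z₁+z₂)/2)
  = ((5 + 10)/2, (17 + 9)/2, (18 - 16)/2)
  = (15/2, 26/2, 2/2)
  = (7.5, 13, 1)

(7.5, 13, 1)


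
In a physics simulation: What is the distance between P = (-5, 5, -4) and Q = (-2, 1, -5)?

d = √[(x₂-x₁)² + (y₂-y₁)² + (z₂-z₁)²]
  = √[3² + (-4)² + (-1)²]
  = √[9 + 16 + 1]
  = √26
  ≈ 5.099

5.099


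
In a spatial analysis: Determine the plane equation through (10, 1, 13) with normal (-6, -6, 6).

The plane through P with normal n = (a, b, c) satisfies n·(r - P) = 0,
i.e. ax + by + cz = a·x₀ + b·y₀ + c·z₀.
d = (-6)·10 + (-6)·1 + 6·13
  = -60 - 6 + 78
  = 12
Equation: -6x - 6y + 6z = 12

-6x - 6y + 6z = 12


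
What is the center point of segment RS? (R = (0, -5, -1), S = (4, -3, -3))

M = ((x₁+x₂)/2, (y₁+y₂)/2, (z₁+z₂)/2)
  = ((0 + 4)/2, (-5 - 3)/2, (-1 - 3)/2)
  = (4/2, -8/2, -4/2)
  = (2, -4, -2)

(2, -4, -2)


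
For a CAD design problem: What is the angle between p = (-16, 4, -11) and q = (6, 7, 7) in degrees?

p·q = (-16)·6 + 4·7 + (-11)·7 = -96 + 28 - 77 = -145
|p| = √((-16)² + 4² + (-11)²) = √393 ≈ 19.82
|q| = √(6² + 7² + 7²) = √134 ≈ 11.58
cos θ = (p·q)/(|p||q|) = -145/(19.82·11.58) ≈ -0.6319
θ = arccos(-0.6319) ≈ 129.2°

129.2°


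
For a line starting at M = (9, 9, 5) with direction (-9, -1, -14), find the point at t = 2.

P(t) = M + t·d
  = (9 + (-9)·2, 9 + (-1)·2, 5 + (-14)·2)
  = (9 - 18, 9 - 2, 5 - 28)
  = (-9, 7, -23)

(-9, 7, -23)


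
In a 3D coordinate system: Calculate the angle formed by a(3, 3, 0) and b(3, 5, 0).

a·b = 3·3 + 3·5 + 0·0 = 9 + 15 + 0 = 24
|a| = √(3² + 3² + 0²) = √18 ≈ 4.243
|b| = √(3² + 5² + 0²) = √34 ≈ 5.831
cos θ = (a·b)/(|a||b|) = 24/(4.243·5.831) ≈ 0.9701
θ = arccos(0.9701) ≈ 14.04°

14.04°


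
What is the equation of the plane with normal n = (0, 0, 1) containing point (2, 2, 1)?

The plane through P with normal n = (a, b, c) satisfies n·(r - P) = 0,
i.e. ax + by + cz = a·x₀ + b·y₀ + c·z₀.
d = 0·2 + 0·2 + 1·1
  = 0 + 0 + 1
  = 1
Equation: z = 1

z = 1


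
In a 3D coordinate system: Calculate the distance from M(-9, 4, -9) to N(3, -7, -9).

d = √[(x₂-x₁)² + (y₂-y₁)² + (z₂-z₁)²]
  = √[12² + (-11)² + 0²]
  = √[144 + 121 + 0]
  = √265
  ≈ 16.28

16.28


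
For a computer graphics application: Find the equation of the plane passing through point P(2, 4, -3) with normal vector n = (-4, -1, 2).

The plane through P with normal n = (a, b, c) satisfies n·(r - P) = 0,
i.e. ax + by + cz = a·x₀ + b·y₀ + c·z₀.
d = (-4)·2 + (-1)·4 + 2·(-3)
  = -8 - 4 - 6
  = -18
Equation: -4x - y + 2z = -18

-4x - y + 2z = -18


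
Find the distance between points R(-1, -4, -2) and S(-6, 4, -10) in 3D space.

d = √[(x₂-x₁)² + (y₂-y₁)² + (z₂-z₁)²]
  = √[(-5)² + 8² + (-8)²]
  = √[25 + 64 + 64]
  = √153
  ≈ 12.37

12.37


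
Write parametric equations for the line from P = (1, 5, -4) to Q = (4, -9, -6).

Direction vector d = Q - P = (4 - 1, -9 - 5, -6 + 4) = (3, -14, -2)
Parametric form r = P + t·d:
x = 1 + 3t, y = 5 - 14t, z = -4 - 2t

x = 1 + 3t, y = 5 - 14t, z = -4 - 2t


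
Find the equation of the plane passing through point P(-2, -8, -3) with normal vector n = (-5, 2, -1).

The plane through P with normal n = (a, b, c) satisfies n·(r - P) = 0,
i.e. ax + by + cz = a·x₀ + b·y₀ + c·z₀.
d = (-5)·(-2) + 2·(-8) + (-1)·(-3)
  = 10 - 16 + 3
  = -3
Equation: -5x + 2y - z = -3

-5x + 2y - z = -3


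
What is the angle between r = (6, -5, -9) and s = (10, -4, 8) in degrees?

r·s = 6·10 + (-5)·(-4) + (-9)·8 = 60 + 20 - 72 = 8
|r| = √(6² + (-5)² + (-9)²) = √142 ≈ 11.92
|s| = √(10² + (-4)² + 8²) = √180 ≈ 13.42
cos θ = (r·s)/(|r||s|) = 8/(11.92·13.42) ≈ 0.05004
θ = arccos(0.05004) ≈ 87.13°

87.13°


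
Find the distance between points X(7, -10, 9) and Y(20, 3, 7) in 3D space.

d = √[(x₂-x₁)² + (y₂-y₁)² + (z₂-z₁)²]
  = √[13² + 13² + (-2)²]
  = √[169 + 169 + 4]
  = √342
  ≈ 18.49

18.49


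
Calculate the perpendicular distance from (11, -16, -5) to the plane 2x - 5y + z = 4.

distance = |a·x₀ + b·y₀ + c·z₀ - d| / √(a² + b² + c²)
  = |2·11 + (-5)·(-16) + 1·(-5) - 4| / √(2² + (-5)² + 1²)
  = |22 + 80 - 5 - 4| / √(4 + 25 + 1)
  = |93| / √30
  = 93 / 5.477
  ≈ 16.98

16.98


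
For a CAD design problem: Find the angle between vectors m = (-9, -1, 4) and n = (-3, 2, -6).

m·n = (-9)·(-3) + (-1)·2 + 4·(-6) = 27 - 2 - 24 = 1
|m| = √((-9)² + (-1)² + 4²) = √98 ≈ 9.899
|n| = √((-3)² + 2² + (-6)²) = √49 ≈ 7
cos θ = (m·n)/(|m||n|) = 1/(9.899·7) ≈ 0.01443
θ = arccos(0.01443) ≈ 89.17°

89.17°


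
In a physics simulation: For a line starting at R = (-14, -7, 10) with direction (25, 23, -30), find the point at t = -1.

P(t) = R + t·d
  = (-14 + 25·(-1), -7 + 23·(-1), 10 + (-30)·(-1))
  = (-14 - 25, -7 - 23, 10 + 30)
  = (-39, -30, 40)

(-39, -30, 40)


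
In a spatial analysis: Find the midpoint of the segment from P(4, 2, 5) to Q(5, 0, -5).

M = ((x₁+x₂)/2, (y₁+y₂)/2, (z₁+z₂)/2)
  = ((4 + 5)/2, (2 + 0)/2, (5 - 5)/2)
  = (9/2, 2/2, 0/2)
  = (4.5, 1, 0)

(4.5, 1, 0)


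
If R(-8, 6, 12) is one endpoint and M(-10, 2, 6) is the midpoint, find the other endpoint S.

S = 2M - R
  = (2·(-10) - (-8), 2·2 - 6, 2·6 - 12)
  = (-20 + 8, 4 - 6, 12 - 12)
  = (-12, -2, 0)

(-12, -2, 0)


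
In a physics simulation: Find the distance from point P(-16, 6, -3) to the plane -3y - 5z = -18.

distance = |a·x₀ + b·y₀ + c·z₀ - d| / √(a² + b² + c²)
  = |0·(-16) + (-3)·6 + (-5)·(-3) - (-18)| / √(0² + (-3)² + (-5)²)
  = |0 - 18 + 15 + 18| / √(0 + 9 + 25)
  = |15| / √34
  = 15 / 5.831
  ≈ 2.572

2.572


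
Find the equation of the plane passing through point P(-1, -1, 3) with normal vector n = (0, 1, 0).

The plane through P with normal n = (a, b, c) satisfies n·(r - P) = 0,
i.e. ax + by + cz = a·x₀ + b·y₀ + c·z₀.
d = 0·(-1) + 1·(-1) + 0·3
  = 0 - 1 + 0
  = -1
Equation: y = -1

y = -1


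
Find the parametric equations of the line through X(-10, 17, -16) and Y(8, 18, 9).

Direction vector d = Y - X = (8 + 10, 18 - 17, 9 + 16) = (18, 1, 25)
Parametric form r = X + t·d:
x = -10 + 18t, y = 17 + t, z = -16 + 25t

x = -10 + 18t, y = 17 + t, z = -16 + 25t


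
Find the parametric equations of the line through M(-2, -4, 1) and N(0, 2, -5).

Direction vector d = N - M = (0 + 2, 2 + 4, -5 - 1) = (2, 6, -6)
Parametric form r = M + t·d:
x = -2 + 2t, y = -4 + 6t, z = 1 - 6t

x = -2 + 2t, y = -4 + 6t, z = 1 - 6t


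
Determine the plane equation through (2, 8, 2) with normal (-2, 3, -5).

The plane through P with normal n = (a, b, c) satisfies n·(r - P) = 0,
i.e. ax + by + cz = a·x₀ + b·y₀ + c·z₀.
d = (-2)·2 + 3·8 + (-5)·2
  = -4 + 24 - 10
  = 10
Equation: -2x + 3y - 5z = 10

-2x + 3y - 5z = 10


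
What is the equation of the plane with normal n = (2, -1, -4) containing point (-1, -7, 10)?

The plane through P with normal n = (a, b, c) satisfies n·(r - P) = 0,
i.e. ax + by + cz = a·x₀ + b·y₀ + c·z₀.
d = 2·(-1) + (-1)·(-7) + (-4)·10
  = -2 + 7 - 40
  = -35
Equation: 2x - y - 4z = -35

2x - y - 4z = -35


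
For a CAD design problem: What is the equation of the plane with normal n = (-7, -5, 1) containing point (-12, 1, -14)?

The plane through P with normal n = (a, b, c) satisfies n·(r - P) = 0,
i.e. ax + by + cz = a·x₀ + b·y₀ + c·z₀.
d = (-7)·(-12) + (-5)·1 + 1·(-14)
  = 84 - 5 - 14
  = 65
Equation: -7x - 5y + z = 65

-7x - 5y + z = 65


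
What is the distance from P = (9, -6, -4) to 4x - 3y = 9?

distance = |a·x₀ + b·y₀ + c·z₀ - d| / √(a² + b² + c²)
  = |4·9 + (-3)·(-6) + 0·(-4) - 9| / √(4² + (-3)² + 0²)
  = |36 + 18 + 0 - 9| / √(16 + 9 + 0)
  = |45| / √25
  = 45 / 5
  ≈ 9

9


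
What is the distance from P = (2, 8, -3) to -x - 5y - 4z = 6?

distance = |a·x₀ + b·y₀ + c·z₀ - d| / √(a² + b² + c²)
  = |(-1)·2 + (-5)·8 + (-4)·(-3) - 6| / √((-1)² + (-5)² + (-4)²)
  = |-2 - 40 + 12 - 6| / √(1 + 25 + 16)
  = |-36| / √42
  = 36 / 6.481
  ≈ 5.555

5.555


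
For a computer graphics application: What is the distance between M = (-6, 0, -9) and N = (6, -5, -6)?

d = √[(x₂-x₁)² + (y₂-y₁)² + (z₂-z₁)²]
  = √[12² + (-5)² + 3²]
  = √[144 + 25 + 9]
  = √178
  ≈ 13.34

13.34


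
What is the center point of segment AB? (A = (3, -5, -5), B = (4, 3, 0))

M = ((x₁+x₂)/2, (y₁+y₂)/2, (z₁+z₂)/2)
  = ((3 + 4)/2, (-5 + 3)/2, (-5 + 0)/2)
  = (7/2, -2/2, -5/2)
  = (3.5, -1, -2.5)

(3.5, -1, -2.5)
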